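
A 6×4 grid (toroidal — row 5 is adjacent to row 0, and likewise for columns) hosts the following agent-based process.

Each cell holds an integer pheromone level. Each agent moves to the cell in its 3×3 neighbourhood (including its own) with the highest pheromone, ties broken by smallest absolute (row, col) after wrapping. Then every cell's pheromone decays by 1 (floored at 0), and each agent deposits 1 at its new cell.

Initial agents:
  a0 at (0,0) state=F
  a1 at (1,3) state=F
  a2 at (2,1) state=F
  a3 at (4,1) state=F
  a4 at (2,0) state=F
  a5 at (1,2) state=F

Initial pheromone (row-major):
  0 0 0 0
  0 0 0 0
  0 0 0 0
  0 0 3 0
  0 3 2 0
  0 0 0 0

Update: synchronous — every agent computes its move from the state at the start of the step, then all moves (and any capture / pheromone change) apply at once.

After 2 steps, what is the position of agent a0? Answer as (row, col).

(0, 0)

t=1: a0@(0,0) a1@(0,0) a2@(3,2) a3@(3,2) a4@(1,0) a5@(0,1) | pheromone: 2 1 0 0 / 1 0 0 0 / 0 0 0 0 / 0 0 4 0 / 0 2 1 0 / 0 0 0 0
t=2: a0@(0,0) a1@(0,0) a2@(3,2) a3@(3,2) a4@(0,0) a5@(0,0) | pheromone: 5 0 0 0 / 0 0 0 0 / 0 0 0 0 / 0 0 5 0 / 0 1 0 0 / 0 0 0 0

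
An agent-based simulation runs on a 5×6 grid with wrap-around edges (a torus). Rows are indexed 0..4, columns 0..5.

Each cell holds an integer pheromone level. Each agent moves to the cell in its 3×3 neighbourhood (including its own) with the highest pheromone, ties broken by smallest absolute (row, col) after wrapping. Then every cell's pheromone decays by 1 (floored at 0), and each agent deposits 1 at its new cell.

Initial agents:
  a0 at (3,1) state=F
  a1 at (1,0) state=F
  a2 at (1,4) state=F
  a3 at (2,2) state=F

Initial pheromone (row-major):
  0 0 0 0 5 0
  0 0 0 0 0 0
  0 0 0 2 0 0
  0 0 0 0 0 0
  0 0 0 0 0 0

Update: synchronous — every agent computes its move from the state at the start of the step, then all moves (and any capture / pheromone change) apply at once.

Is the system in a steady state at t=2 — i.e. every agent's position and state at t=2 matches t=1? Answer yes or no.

yes

t=1: a0@(2,0) a1@(0,0) a2@(0,4) a3@(2,3) | pheromone: 1 0 0 0 5 0 / 0 0 0 0 0 0 / 1 0 0 2 0 0 / 0 0 0 0 0 0 / 0 0 0 0 0 0
t=2: (unchanged — steady state)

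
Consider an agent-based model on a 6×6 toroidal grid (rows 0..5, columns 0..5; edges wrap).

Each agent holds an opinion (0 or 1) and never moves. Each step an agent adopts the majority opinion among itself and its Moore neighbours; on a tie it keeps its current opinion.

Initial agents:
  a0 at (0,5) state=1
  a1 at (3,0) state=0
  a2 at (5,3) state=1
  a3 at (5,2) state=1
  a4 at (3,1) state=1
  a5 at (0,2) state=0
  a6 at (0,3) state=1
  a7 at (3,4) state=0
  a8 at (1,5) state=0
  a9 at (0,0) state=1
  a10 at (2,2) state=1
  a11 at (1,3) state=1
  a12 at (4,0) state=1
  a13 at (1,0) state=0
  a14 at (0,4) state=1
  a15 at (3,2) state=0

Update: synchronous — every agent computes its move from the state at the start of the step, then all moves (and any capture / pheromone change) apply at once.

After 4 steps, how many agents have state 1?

15

t=1: a0@(0,5):1 a1@(3,0):1 a2@(5,3):1 a3@(5,2):1 a4@(3,1):1 a5@(0,2):1 a6@(0,3):1 a7@(3,4):0 a8@(1,5):1 a9@(0,0):1 a10@(2,2):1 a11@(1,3):1 a12@(4,0):1 a13@(1,0):0 a14@(0,4):1 a15@(3,2):1
t=2: a0@(0,5):1 a1@(3,0):1 a2@(5,3):1 a3@(5,2):1 a4@(3,1):1 a5@(0,2):1 a6@(0,3):1 a7@(3,4):0 a8@(1,5):1 a9@(0,0):1 a10@(2,2):1 a11@(1,3):1 a12@(4,0):1 a13@(1,0):1 a14@(0,4):1 a15@(3,2):1
t=3: (unchanged — steady state)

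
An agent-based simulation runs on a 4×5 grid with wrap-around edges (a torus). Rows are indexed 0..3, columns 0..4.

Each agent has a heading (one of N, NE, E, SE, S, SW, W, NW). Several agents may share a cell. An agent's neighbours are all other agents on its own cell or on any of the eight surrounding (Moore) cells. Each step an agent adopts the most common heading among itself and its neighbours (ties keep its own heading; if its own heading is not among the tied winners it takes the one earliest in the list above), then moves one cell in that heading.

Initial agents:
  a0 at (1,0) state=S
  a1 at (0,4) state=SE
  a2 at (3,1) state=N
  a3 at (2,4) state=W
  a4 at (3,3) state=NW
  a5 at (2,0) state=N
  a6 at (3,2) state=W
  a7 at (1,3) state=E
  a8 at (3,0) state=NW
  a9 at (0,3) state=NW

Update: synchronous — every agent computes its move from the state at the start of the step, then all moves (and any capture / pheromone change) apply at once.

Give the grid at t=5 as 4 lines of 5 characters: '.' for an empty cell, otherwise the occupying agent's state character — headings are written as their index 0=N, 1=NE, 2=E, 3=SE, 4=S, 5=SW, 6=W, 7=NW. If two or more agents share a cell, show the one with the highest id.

.....
00..0
0...0
...77

t=1: a0@(2,0):S a1@(3,3):NW a2@(2,1):N a3@(1,3):NW a4@(2,2):NW a5@(1,0):N a6@(2,1):NW a7@(1,4):E a8@(2,0):N a9@(3,2):NW
t=2: a0@(1,0):N a1@(2,2):NW a2@(1,1):N a3@(0,2):NW a4@(1,1):NW a5@(0,0):N a6@(1,0):NW a7@(0,4):N a8@(1,0):N a9@(2,1):NW
t=3: a0@(0,0):N a1@(1,1):NW a2@(0,0):NW a3@(3,1):NW a4@(0,0):NW a5@(3,0):N a6@(0,0):N a7@(3,4):N a8@(0,0):N a9@(1,0):NW
t=4: a0@(3,0):N a1@(0,0):NW a2@(3,4):NW a3@(2,1):N a4@(3,4):NW a5@(2,0):N a6@(3,0):N a7@(2,4):N a8@(3,0):N a9@(0,4):NW
t=5: a0@(2,0):N a1@(3,4):NW a2@(2,4):N a3@(1,1):N a4@(2,4):N a5@(1,0):N a6@(2,0):N a7@(1,4):N a8@(2,0):N a9@(3,3):NW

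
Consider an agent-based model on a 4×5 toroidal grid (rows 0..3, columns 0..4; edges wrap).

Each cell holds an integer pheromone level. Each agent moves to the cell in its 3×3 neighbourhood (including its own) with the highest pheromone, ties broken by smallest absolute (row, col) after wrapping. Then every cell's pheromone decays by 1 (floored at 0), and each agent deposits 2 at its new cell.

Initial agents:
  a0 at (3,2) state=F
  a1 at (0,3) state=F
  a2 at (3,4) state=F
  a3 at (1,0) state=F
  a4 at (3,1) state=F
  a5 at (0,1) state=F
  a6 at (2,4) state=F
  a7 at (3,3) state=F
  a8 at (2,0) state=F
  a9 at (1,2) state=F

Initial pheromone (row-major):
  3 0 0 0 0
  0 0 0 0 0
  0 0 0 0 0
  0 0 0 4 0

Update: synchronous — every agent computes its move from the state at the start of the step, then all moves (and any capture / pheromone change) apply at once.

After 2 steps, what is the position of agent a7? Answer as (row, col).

(3, 3)

t=1: a0@(3,3) a1@(3,3) a2@(3,3) a3@(0,0) a4@(0,0) a5@(0,0) a6@(3,3) a7@(3,3) a8@(1,0) a9@(0,1) | pheromone: 8 2 0 0 0 / 2 0 0 0 0 / 0 0 0 0 0 / 0 0 0 13 0
t=2: a0@(3,3) a1@(3,3) a2@(3,3) a3@(0,0) a4@(0,0) a5@(0,0) a6@(3,3) a7@(3,3) a8@(0,0) a9@(0,0) | pheromone: 17 1 0 0 0 / 1 0 0 0 0 / 0 0 0 0 0 / 0 0 0 22 0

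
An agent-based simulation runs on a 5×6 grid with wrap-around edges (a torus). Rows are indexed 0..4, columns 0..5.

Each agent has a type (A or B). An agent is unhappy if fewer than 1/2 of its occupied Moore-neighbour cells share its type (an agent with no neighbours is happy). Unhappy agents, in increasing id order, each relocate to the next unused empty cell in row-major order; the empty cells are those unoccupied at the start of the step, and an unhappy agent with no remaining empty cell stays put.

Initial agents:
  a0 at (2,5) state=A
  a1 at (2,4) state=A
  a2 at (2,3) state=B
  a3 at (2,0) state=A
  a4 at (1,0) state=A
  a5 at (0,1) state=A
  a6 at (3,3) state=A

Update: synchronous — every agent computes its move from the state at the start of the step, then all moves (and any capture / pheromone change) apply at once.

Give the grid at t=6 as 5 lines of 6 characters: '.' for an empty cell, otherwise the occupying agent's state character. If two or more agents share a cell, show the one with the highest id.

t=1: a0@(2,5):A a1@(2,4):A a2@(0,0):B a3@(2,0):A a4@(1,0):A a5@(0,1):A a6@(3,3):A
t=2: a0@(2,5):A a1@(2,4):A a2@(0,2):B a3@(2,0):A a4@(1,0):A a5@(0,1):A a6@(3,3):A
t=3: a0@(2,5):A a1@(2,4):A a2@(0,0):B a3@(2,0):A a4@(1,0):A a5@(0,1):A a6@(3,3):A
t=4: a0@(2,5):A a1@(2,4):A a2@(0,2):B a3@(2,0):A a4@(1,0):A a5@(0,1):A a6@(3,3):A
t=5: a0@(2,5):A a1@(2,4):A a2@(0,0):B a3@(2,0):A a4@(1,0):A a5@(0,1):A a6@(3,3):A
t=6: a0@(2,5):A a1@(2,4):A a2@(0,2):B a3@(2,0):A a4@(1,0):A a5@(0,1):A a6@(3,3):A

.AB...
A.....
A...AA
...A..
......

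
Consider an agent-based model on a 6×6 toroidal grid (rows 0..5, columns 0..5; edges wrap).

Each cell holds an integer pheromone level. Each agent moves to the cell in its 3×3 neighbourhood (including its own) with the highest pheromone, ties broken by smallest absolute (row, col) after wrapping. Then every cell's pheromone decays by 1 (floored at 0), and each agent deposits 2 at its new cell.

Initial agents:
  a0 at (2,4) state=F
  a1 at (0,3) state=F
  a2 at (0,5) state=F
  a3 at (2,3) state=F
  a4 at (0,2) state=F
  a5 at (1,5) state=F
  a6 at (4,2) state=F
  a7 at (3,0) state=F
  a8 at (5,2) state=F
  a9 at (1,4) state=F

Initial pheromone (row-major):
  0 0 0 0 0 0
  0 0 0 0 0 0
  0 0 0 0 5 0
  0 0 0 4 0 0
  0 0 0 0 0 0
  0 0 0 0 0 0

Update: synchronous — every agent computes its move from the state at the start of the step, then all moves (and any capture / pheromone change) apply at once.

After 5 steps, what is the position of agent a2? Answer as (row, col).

(0, 1)

t=1: a0@(2,4) a1@(0,2) a2@(0,0) a3@(2,4) a4@(0,1) a5@(2,4) a6@(3,3) a7@(2,0) a8@(0,1) a9@(2,4) | pheromone: 2 4 2 0 0 0 / 0 0 0 0 0 0 / 2 0 0 0 12 0 / 0 0 0 5 0 0 / 0 0 0 0 0 0 / 0 0 0 0 0 0
t=2: a0@(2,4) a1@(0,1) a2@(0,1) a3@(2,4) a4@(0,1) a5@(2,4) a6@(2,4) a7@(2,0) a8@(0,1) a9@(2,4) | pheromone: 1 11 1 0 0 0 / 0 0 0 0 0 0 / 3 0 0 0 21 0 / 0 0 0 4 0 0 / 0 0 0 0 0 0 / 0 0 0 0 0 0
t=3: a0@(2,4) a1@(0,1) a2@(0,1) a3@(2,4) a4@(0,1) a5@(2,4) a6@(2,4) a7@(2,0) a8@(0,1) a9@(2,4) | pheromone: 0 18 0 0 0 0 / 0 0 0 0 0 0 / 4 0 0 0 30 0 / 0 0 0 3 0 0 / 0 0 0 0 0 0 / 0 0 0 0 0 0
t=4: a0@(2,4) a1@(0,1) a2@(0,1) a3@(2,4) a4@(0,1) a5@(2,4) a6@(2,4) a7@(2,0) a8@(0,1) a9@(2,4) | pheromone: 0 25 0 0 0 0 / 0 0 0 0 0 0 / 5 0 0 0 39 0 / 0 0 0 2 0 0 / 0 0 0 0 0 0 / 0 0 0 0 0 0
t=5: a0@(2,4) a1@(0,1) a2@(0,1) a3@(2,4) a4@(0,1) a5@(2,4) a6@(2,4) a7@(2,0) a8@(0,1) a9@(2,4) | pheromone: 0 32 0 0 0 0 / 0 0 0 0 0 0 / 6 0 0 0 48 0 / 0 0 0 1 0 0 / 0 0 0 0 0 0 / 0 0 0 0 0 0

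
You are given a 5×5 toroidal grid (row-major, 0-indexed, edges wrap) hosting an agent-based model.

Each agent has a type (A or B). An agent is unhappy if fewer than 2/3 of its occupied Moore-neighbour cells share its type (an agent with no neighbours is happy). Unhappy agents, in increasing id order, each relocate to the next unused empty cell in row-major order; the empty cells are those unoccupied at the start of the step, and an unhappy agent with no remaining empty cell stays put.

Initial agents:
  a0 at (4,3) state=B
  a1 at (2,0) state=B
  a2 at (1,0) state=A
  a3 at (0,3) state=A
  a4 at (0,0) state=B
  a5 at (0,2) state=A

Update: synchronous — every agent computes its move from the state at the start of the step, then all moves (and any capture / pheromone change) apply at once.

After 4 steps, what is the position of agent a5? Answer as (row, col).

(2, 1)

t=1: a0@(0,1):B a1@(0,4):B a2@(1,1):A a3@(1,2):A a4@(1,3):B a5@(1,4):A
t=2: a0@(0,0):B a1@(0,2):B a2@(0,3):A a3@(1,0):A a4@(2,0):B a5@(2,1):A
t=3: a0@(0,1):B a1@(0,4):B a2@(1,1):A a3@(1,2):A a4@(1,3):B a5@(1,4):A
t=4: a0@(0,0):B a1@(0,2):B a2@(0,3):A a3@(1,0):A a4@(2,0):B a5@(2,1):A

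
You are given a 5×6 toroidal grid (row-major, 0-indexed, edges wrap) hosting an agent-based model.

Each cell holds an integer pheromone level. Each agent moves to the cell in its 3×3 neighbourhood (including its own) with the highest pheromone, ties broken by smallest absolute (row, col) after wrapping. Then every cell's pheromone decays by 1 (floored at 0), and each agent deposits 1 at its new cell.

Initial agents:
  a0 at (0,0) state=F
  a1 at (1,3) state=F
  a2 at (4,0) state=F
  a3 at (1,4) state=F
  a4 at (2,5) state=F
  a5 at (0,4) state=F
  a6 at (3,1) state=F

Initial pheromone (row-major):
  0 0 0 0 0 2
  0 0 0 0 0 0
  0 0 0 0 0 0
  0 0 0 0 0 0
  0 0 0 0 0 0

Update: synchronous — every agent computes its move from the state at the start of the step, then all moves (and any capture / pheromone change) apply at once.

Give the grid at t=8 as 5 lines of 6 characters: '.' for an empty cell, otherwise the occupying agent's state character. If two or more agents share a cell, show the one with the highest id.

t=1: a0@(0,5) a1@(0,2) a2@(0,5) a3@(0,5) a4@(1,0) a5@(0,5) a6@(2,0) | pheromone: 0 0 1 0 0 5 / 1 0 0 0 0 0 / 1 0 0 0 0 0 / 0 0 0 0 0 0 / 0 0 0 0 0 0
t=2: a0@(0,5) a1@(0,2) a2@(0,5) a3@(0,5) a4@(0,5) a5@(0,5) a6@(1,0) | pheromone: 0 0 1 0 0 9 / 1 0 0 0 0 0 / 0 0 0 0 0 0 / 0 0 0 0 0 0 / 0 0 0 0 0 0
t=3: a0@(0,5) a1@(0,2) a2@(0,5) a3@(0,5) a4@(0,5) a5@(0,5) a6@(0,5) | pheromone: 0 0 1 0 0 14 / 0 0 0 0 0 0 / 0 0 0 0 0 0 / 0 0 0 0 0 0 / 0 0 0 0 0 0
t=4: a0@(0,5) a1@(0,2) a2@(0,5) a3@(0,5) a4@(0,5) a5@(0,5) a6@(0,5) | pheromone: 0 0 1 0 0 19 / 0 0 0 0 0 0 / 0 0 0 0 0 0 / 0 0 0 0 0 0 / 0 0 0 0 0 0
t=5: a0@(0,5) a1@(0,2) a2@(0,5) a3@(0,5) a4@(0,5) a5@(0,5) a6@(0,5) | pheromone: 0 0 1 0 0 24 / 0 0 0 0 0 0 / 0 0 0 0 0 0 / 0 0 0 0 0 0 / 0 0 0 0 0 0
t=6: a0@(0,5) a1@(0,2) a2@(0,5) a3@(0,5) a4@(0,5) a5@(0,5) a6@(0,5) | pheromone: 0 0 1 0 0 29 / 0 0 0 0 0 0 / 0 0 0 0 0 0 / 0 0 0 0 0 0 / 0 0 0 0 0 0
t=7: a0@(0,5) a1@(0,2) a2@(0,5) a3@(0,5) a4@(0,5) a5@(0,5) a6@(0,5) | pheromone: 0 0 1 0 0 34 / 0 0 0 0 0 0 / 0 0 0 0 0 0 / 0 0 0 0 0 0 / 0 0 0 0 0 0
t=8: a0@(0,5) a1@(0,2) a2@(0,5) a3@(0,5) a4@(0,5) a5@(0,5) a6@(0,5) | pheromone: 0 0 1 0 0 39 / 0 0 0 0 0 0 / 0 0 0 0 0 0 / 0 0 0 0 0 0 / 0 0 0 0 0 0

..F..F
......
......
......
......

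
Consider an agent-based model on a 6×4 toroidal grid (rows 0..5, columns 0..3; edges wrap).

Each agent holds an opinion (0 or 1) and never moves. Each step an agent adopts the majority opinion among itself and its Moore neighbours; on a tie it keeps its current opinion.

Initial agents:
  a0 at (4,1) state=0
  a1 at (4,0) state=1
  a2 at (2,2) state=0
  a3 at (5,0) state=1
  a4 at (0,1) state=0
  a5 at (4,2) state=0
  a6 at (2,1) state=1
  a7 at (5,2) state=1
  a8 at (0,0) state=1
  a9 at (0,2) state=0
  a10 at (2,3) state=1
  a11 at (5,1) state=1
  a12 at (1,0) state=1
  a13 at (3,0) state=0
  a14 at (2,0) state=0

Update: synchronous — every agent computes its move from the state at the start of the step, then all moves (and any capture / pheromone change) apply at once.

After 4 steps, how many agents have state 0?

4

t=1: a0@(4,1):1 a1@(4,0):1 a2@(2,2):1 a3@(5,0):1 a4@(0,1):1 a5@(4,2):0 a6@(2,1):0 a7@(5,2):0 a8@(0,0):1 a9@(0,2):0 a10@(2,3):0 a11@(5,1):1 a12@(1,0):1 a13@(3,0):0 a14@(2,0):1
t=2: a0@(4,1):1 a1@(4,0):1 a2@(2,2):0 a3@(5,0):1 a4@(0,1):1 a5@(4,2):0 a6@(2,1):1 a7@(5,2):0 a8@(0,0):1 a9@(0,2):0 a10@(2,3):1 a11@(5,1):1 a12@(1,0):1 a13@(3,0):0 a14@(2,0):0
t=3: a0@(4,1):1 a1@(4,0):1 a2@(2,2):1 a3@(5,0):1 a4@(0,1):1 a5@(4,2):0 a6@(2,1):0 a7@(5,2):0 a8@(0,0):1 a9@(0,2):0 a10@(2,3):0 a11@(5,1):1 a12@(1,0):1 a13@(3,0):1 a14@(2,0):1
t=4: a0@(4,1):1 a1@(4,0):1 a2@(2,2):0 a3@(5,0):1 a4@(0,1):1 a5@(4,2):0 a6@(2,1):1 a7@(5,2):0 a8@(0,0):1 a9@(0,2):0 a10@(2,3):1 a11@(5,1):1 a12@(1,0):1 a13@(3,0):1 a14@(2,0):1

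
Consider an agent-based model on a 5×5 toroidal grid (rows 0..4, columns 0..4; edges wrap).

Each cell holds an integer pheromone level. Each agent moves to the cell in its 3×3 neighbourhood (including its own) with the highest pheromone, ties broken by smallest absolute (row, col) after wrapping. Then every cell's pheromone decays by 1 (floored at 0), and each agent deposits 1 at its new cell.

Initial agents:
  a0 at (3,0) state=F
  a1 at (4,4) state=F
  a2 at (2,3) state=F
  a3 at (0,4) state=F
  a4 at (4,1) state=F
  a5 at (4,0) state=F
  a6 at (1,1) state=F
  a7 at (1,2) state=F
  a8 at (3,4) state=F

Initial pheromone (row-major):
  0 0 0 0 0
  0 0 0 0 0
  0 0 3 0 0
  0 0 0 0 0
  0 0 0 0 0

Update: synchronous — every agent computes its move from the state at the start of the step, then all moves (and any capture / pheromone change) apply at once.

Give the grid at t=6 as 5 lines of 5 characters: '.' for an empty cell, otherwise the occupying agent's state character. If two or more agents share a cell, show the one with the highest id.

F....
.....
F.F..
.....
.....

t=1: a0@(2,0) a1@(0,0) a2@(2,2) a3@(0,0) a4@(0,0) a5@(0,0) a6@(2,2) a7@(2,2) a8@(2,0) | pheromone: 4 0 0 0 0 / 0 0 0 0 0 / 2 0 5 0 0 / 0 0 0 0 0 / 0 0 0 0 0
t=2: a0@(2,0) a1@(0,0) a2@(2,2) a3@(0,0) a4@(0,0) a5@(0,0) a6@(2,2) a7@(2,2) a8@(2,0) | pheromone: 7 0 0 0 0 / 0 0 0 0 0 / 3 0 7 0 0 / 0 0 0 0 0 / 0 0 0 0 0
t=3: a0@(2,0) a1@(0,0) a2@(2,2) a3@(0,0) a4@(0,0) a5@(0,0) a6@(2,2) a7@(2,2) a8@(2,0) | pheromone: 10 0 0 0 0 / 0 0 0 0 0 / 4 0 9 0 0 / 0 0 0 0 0 / 0 0 0 0 0
t=4: a0@(2,0) a1@(0,0) a2@(2,2) a3@(0,0) a4@(0,0) a5@(0,0) a6@(2,2) a7@(2,2) a8@(2,0) | pheromone: 13 0 0 0 0 / 0 0 0 0 0 / 5 0 11 0 0 / 0 0 0 0 0 / 0 0 0 0 0
t=5: a0@(2,0) a1@(0,0) a2@(2,2) a3@(0,0) a4@(0,0) a5@(0,0) a6@(2,2) a7@(2,2) a8@(2,0) | pheromone: 16 0 0 0 0 / 0 0 0 0 0 / 6 0 13 0 0 / 0 0 0 0 0 / 0 0 0 0 0
t=6: a0@(2,0) a1@(0,0) a2@(2,2) a3@(0,0) a4@(0,0) a5@(0,0) a6@(2,2) a7@(2,2) a8@(2,0) | pheromone: 19 0 0 0 0 / 0 0 0 0 0 / 7 0 15 0 0 / 0 0 0 0 0 / 0 0 0 0 0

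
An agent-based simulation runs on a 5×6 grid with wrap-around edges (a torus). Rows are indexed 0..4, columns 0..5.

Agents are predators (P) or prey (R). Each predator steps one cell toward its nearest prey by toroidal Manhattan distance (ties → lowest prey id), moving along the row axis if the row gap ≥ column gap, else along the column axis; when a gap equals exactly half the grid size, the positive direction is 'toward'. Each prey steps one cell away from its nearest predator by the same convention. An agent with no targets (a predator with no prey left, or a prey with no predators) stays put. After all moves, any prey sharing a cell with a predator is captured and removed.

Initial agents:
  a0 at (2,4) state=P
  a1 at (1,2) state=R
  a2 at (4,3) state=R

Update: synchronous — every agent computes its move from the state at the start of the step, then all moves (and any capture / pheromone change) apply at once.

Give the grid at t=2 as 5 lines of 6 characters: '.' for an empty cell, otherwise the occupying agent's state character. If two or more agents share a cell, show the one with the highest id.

......
R..P..
......
......
...R..

t=1: a0@(2,3):P a1@(1,1):R a2@(0,3):R
t=2: a0@(1,3):P a1@(1,0):R a2@(4,3):R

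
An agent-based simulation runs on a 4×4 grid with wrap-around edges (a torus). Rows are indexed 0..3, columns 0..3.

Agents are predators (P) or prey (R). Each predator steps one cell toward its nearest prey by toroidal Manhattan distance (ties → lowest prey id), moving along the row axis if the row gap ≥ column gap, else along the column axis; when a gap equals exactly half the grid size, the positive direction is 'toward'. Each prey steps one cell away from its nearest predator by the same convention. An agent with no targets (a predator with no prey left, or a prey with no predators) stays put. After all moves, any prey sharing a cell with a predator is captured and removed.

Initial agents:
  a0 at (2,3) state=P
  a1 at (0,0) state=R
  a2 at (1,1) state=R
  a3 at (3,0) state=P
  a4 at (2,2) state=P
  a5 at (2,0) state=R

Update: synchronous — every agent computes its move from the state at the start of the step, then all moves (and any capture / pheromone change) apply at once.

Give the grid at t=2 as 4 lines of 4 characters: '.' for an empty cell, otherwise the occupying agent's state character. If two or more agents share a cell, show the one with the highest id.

t=1: a0@(2,0):P a1@(1,0):R a2@(0,1):R a3@(0,0):P a4@(1,2):P a5@(2,1):R
t=2: a0@(1,0):P a1@(0,0):R a2@(0,2):R a3@(1,0):P a4@(1,3):P a5@(2,2):R

R.R.
P..P
..R.
....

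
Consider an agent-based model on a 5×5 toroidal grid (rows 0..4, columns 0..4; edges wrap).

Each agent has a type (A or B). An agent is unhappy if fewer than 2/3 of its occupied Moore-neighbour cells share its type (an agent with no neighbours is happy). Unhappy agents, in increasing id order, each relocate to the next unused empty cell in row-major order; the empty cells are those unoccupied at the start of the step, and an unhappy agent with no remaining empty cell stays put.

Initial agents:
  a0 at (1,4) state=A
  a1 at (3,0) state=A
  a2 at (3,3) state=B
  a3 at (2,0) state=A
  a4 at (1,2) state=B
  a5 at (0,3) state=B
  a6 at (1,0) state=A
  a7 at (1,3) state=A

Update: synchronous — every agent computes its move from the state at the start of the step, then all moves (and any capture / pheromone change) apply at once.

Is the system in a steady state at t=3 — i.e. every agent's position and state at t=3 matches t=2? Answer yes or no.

t=1: a0@(1,4):A a1@(3,0):A a2@(3,3):B a3@(2,0):A a4@(0,0):B a5@(0,1):B a6@(1,0):A a7@(0,2):A
t=2: a0@(1,4):A a1@(3,0):A a2@(3,3):B a3@(2,0):A a4@(0,3):B a5@(0,4):B a6@(1,1):A a7@(1,2):A
t=3: a0@(0,0):A a1@(3,0):A a2@(3,3):B a3@(2,0):A a4@(0,1):B a5@(0,2):B a6@(1,1):A a7@(1,0):A

no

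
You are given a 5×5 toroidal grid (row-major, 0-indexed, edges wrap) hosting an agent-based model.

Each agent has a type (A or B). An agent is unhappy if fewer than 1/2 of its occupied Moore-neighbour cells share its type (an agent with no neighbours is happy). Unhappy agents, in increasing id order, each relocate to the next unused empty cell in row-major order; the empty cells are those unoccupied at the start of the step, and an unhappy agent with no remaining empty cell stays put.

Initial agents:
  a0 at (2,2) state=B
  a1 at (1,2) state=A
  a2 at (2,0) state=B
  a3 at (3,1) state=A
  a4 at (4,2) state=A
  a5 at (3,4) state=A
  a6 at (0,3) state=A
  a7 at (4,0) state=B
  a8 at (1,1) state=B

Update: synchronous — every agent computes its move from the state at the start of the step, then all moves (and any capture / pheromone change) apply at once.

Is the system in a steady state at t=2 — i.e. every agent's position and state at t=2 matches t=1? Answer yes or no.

t=1: a0@(0,0):B a1@(0,1):A a2@(0,2):B a3@(0,4):A a4@(4,2):A a5@(1,0):A a6@(0,3):A a7@(1,3):B a8@(1,1):B
t=2: a0@(1,2):B a1@(1,4):A a2@(2,0):B a3@(0,4):A a4@(4,2):A a5@(1,0):A a6@(0,3):A a7@(2,1):B a8@(1,1):B

no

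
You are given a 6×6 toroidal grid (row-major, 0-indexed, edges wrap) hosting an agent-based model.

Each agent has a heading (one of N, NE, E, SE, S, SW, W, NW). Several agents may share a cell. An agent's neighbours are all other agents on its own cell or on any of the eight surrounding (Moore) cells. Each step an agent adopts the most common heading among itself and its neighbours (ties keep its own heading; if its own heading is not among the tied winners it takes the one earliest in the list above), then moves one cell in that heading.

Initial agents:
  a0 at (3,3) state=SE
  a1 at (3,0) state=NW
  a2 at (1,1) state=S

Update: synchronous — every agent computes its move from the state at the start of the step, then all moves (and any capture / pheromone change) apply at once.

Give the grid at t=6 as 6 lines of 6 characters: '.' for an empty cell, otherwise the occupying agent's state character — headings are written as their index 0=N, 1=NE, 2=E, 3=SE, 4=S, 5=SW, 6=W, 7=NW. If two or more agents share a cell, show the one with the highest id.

t=1: a0@(4,4):SE a1@(2,5):NW a2@(2,1):S
t=2: a0@(5,5):SE a1@(1,4):NW a2@(3,1):S
t=3: a0@(0,0):SE a1@(0,3):NW a2@(4,1):S
t=4: a0@(1,1):SE a1@(5,2):NW a2@(5,1):S
t=5: a0@(2,2):SE a1@(4,1):NW a2@(0,1):S
t=6: a0@(3,3):SE a1@(3,0):NW a2@(1,1):S

......
.4....
......
7..3..
......
......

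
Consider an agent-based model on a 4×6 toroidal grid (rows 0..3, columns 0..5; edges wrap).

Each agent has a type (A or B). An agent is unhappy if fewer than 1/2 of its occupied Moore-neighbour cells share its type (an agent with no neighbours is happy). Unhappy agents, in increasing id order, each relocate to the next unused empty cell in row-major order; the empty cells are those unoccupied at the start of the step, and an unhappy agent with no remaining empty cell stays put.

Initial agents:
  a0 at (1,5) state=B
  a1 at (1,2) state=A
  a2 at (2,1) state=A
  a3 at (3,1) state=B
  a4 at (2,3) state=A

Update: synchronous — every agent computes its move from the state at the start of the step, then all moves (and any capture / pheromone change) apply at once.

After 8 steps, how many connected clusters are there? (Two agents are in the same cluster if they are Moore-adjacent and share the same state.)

2

t=1: a0@(1,5):B a1@(1,2):A a2@(2,1):A a3@(0,0):B a4@(2,3):A
t=2: (unchanged — steady state)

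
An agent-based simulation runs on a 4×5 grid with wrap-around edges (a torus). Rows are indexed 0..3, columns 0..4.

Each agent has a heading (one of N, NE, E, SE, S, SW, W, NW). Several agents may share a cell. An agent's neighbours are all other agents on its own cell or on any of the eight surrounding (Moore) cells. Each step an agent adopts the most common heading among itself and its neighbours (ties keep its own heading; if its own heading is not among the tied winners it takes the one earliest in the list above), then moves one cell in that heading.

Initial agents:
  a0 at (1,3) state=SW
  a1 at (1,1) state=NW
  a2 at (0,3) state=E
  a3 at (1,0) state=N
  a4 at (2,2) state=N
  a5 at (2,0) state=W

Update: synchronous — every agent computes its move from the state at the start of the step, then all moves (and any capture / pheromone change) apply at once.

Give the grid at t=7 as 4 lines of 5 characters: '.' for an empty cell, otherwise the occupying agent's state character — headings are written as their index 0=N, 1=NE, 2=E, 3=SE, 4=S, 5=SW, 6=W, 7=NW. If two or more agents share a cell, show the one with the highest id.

.....
.....
000..
0.0..

t=1: a0@(2,2):SW a1@(0,1):N a2@(0,4):E a3@(0,0):N a4@(1,2):N a5@(2,4):W
t=2: a0@(3,1):SW a1@(3,1):N a2@(0,0):E a3@(3,0):N a4@(0,2):N a5@(2,3):W
t=3: a0@(2,1):N a1@(2,1):N a2@(3,0):N a3@(2,0):N a4@(3,2):N a5@(2,2):W
t=4: a0@(1,1):N a1@(1,1):N a2@(2,0):N a3@(1,0):N a4@(2,2):N a5@(1,2):N
t=5: a0@(0,1):N a1@(0,1):N a2@(1,0):N a3@(0,0):N a4@(1,2):N a5@(0,2):N
t=6: a0@(3,1):N a1@(3,1):N a2@(0,0):N a3@(3,0):N a4@(0,2):N a5@(3,2):N
t=7: a0@(2,1):N a1@(2,1):N a2@(3,0):N a3@(2,0):N a4@(3,2):N a5@(2,2):N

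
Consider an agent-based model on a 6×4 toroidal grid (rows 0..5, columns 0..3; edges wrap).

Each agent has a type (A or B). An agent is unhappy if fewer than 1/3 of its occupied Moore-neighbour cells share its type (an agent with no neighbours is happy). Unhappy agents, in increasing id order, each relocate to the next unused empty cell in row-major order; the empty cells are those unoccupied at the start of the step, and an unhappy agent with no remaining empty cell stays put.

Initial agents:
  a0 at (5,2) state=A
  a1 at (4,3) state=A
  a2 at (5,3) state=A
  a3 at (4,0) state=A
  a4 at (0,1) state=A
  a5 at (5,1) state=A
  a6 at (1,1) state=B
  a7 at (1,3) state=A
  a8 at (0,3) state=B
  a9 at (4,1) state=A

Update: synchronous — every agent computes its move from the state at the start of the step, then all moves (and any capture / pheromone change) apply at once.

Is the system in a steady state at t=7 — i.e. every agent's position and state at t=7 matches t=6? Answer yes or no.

no

t=1: a0@(5,2):A a1@(4,3):A a2@(5,3):A a3@(4,0):A a4@(0,1):A a5@(5,1):A a6@(0,0):B a7@(0,2):A a8@(1,0):B a9@(4,1):A
t=2: a0@(5,2):A a1@(4,3):A a2@(5,3):A a3@(4,0):A a4@(0,1):A a5@(5,1):A a6@(0,3):B a7@(0,2):A a8@(1,0):B a9@(4,1):A
t=3: a0@(5,2):A a1@(4,3):A a2@(5,3):A a3@(4,0):A a4@(0,1):A a5@(5,1):A a6@(0,0):B a7@(0,2):A a8@(1,0):B a9@(4,1):A
t=4: a0@(5,2):A a1@(4,3):A a2@(5,3):A a3@(4,0):A a4@(0,1):A a5@(5,1):A a6@(0,3):B a7@(0,2):A a8@(1,0):B a9@(4,1):A
t=5: a0@(5,2):A a1@(4,3):A a2@(5,3):A a3@(4,0):A a4@(0,1):A a5@(5,1):A a6@(0,0):B a7@(0,2):A a8@(1,0):B a9@(4,1):A
t=6: a0@(5,2):A a1@(4,3):A a2@(5,3):A a3@(4,0):A a4@(0,1):A a5@(5,1):A a6@(0,3):B a7@(0,2):A a8@(1,0):B a9@(4,1):A
t=7: a0@(5,2):A a1@(4,3):A a2@(5,3):A a3@(4,0):A a4@(0,1):A a5@(5,1):A a6@(0,0):B a7@(0,2):A a8@(1,0):B a9@(4,1):A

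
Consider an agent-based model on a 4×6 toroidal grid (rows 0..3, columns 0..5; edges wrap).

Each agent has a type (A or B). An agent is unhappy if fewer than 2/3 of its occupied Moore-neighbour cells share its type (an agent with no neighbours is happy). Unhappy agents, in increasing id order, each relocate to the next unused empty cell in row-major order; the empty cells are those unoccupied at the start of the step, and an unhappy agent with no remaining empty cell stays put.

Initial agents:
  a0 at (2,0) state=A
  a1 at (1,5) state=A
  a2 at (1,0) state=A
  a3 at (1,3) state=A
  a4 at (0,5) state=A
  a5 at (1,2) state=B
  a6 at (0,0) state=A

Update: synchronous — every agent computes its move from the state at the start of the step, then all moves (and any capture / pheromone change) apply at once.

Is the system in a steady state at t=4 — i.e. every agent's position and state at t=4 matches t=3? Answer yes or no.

t=1: a0@(2,0):A a1@(1,5):A a2@(1,0):A a3@(0,1):A a4@(0,5):A a5@(0,2):B a6@(0,0):A
t=2: a0@(2,0):A a1@(1,5):A a2@(1,0):A a3@(0,1):A a4@(0,5):A a5@(0,3):B a6@(0,0):A
t=3: (unchanged — steady state)

yes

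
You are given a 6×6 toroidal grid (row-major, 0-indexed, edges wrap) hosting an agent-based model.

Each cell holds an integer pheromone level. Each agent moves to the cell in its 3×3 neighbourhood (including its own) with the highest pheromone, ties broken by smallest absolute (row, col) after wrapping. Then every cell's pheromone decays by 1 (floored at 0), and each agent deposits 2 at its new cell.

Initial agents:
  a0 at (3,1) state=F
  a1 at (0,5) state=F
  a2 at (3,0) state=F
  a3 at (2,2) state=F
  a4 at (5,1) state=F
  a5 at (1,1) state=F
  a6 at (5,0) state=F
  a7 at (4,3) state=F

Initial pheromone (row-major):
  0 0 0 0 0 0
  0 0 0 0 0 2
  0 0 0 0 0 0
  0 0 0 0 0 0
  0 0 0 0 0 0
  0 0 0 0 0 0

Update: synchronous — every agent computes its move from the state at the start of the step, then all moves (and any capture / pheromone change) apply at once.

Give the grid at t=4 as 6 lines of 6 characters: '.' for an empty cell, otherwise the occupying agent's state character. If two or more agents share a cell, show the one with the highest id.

t=1: a0@(2,0) a1@(1,5) a2@(2,0) a3@(1,1) a4@(0,0) a5@(0,0) a6@(0,0) a7@(3,2) | pheromone: 6 0 0 0 0 0 / 0 2 0 0 0 3 / 4 0 0 0 0 0 / 0 0 2 0 0 0 / 0 0 0 0 0 0 / 0 0 0 0 0 0
t=2: a0@(2,0) a1@(0,0) a2@(2,0) a3@(0,0) a4@(0,0) a5@(0,0) a6@(0,0) a7@(3,2) | pheromone: 15 0 0 0 0 0 / 0 1 0 0 0 2 / 7 0 0 0 0 0 / 0 0 3 0 0 0 / 0 0 0 0 0 0 / 0 0 0 0 0 0
t=3: a0@(2,0) a1@(0,0) a2@(2,0) a3@(0,0) a4@(0,0) a5@(0,0) a6@(0,0) a7@(3,2) | pheromone: 24 0 0 0 0 0 / 0 0 0 0 0 1 / 10 0 0 0 0 0 / 0 0 4 0 0 0 / 0 0 0 0 0 0 / 0 0 0 0 0 0
t=4: a0@(2,0) a1@(0,0) a2@(2,0) a3@(0,0) a4@(0,0) a5@(0,0) a6@(0,0) a7@(3,2) | pheromone: 33 0 0 0 0 0 / 0 0 0 0 0 0 / 13 0 0 0 0 0 / 0 0 5 0 0 0 / 0 0 0 0 0 0 / 0 0 0 0 0 0

F.....
......
F.....
..F...
......
......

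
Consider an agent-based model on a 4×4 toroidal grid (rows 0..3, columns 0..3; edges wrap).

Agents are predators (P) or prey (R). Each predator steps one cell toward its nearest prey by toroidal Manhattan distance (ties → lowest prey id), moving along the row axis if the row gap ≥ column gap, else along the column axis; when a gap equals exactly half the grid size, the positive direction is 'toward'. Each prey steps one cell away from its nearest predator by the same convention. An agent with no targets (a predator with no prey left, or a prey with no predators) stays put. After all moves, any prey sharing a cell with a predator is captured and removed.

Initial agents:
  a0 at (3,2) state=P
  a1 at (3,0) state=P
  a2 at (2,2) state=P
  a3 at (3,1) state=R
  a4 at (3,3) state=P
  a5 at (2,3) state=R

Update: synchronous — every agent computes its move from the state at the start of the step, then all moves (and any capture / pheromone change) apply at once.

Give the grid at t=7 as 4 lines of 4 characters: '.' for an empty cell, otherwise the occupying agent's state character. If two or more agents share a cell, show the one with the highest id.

t=1: a0@(3,1):P a1@(3,1):P a2@(2,3):P a3@(3,0):R a4@(2,3):P a5@(2,0):R
t=2: a0@(3,0):P a1@(3,0):P a2@(2,0):P a3@(3,3):R a4@(2,0):P a5@(2,1):R
t=3: a0@(3,3):P a1@(3,3):P a2@(2,1):P a3@(3,2):R a4@(2,1):P a5@(2,2):R
t=4: a0@(3,2):P a1@(3,2):P a2@(2,2):P a3@(3,1):R a4@(2,2):P a5@(2,3):R
t=5: a0@(3,1):P a1@(3,1):P a2@(2,3):P a3@(3,0):R a4@(2,3):P a5@(2,0):R
t=6: a0@(3,0):P a1@(3,0):P a2@(2,0):P a3@(3,3):R a4@(2,0):P a5@(2,1):R
t=7: a0@(3,3):P a1@(3,3):P a2@(2,1):P a3@(3,2):R a4@(2,1):P a5@(2,2):R

....
....
.PR.
..RP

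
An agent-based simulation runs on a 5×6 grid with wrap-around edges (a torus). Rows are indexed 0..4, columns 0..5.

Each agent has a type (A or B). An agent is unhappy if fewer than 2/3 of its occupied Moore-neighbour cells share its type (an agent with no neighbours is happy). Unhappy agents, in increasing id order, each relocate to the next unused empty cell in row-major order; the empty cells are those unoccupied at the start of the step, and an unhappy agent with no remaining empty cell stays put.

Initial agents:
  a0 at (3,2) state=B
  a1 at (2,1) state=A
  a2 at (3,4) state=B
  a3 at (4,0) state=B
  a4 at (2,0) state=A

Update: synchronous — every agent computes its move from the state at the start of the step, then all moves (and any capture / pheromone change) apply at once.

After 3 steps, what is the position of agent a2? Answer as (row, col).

(3, 4)

t=1: a0@(0,0):B a1@(0,1):A a2@(3,4):B a3@(4,0):B a4@(2,0):A
t=2: a0@(0,2):B a1@(0,3):A a2@(3,4):B a3@(0,4):B a4@(2,0):A
t=3: a0@(0,0):B a1@(0,1):A a2@(3,4):B a3@(0,5):B a4@(2,0):A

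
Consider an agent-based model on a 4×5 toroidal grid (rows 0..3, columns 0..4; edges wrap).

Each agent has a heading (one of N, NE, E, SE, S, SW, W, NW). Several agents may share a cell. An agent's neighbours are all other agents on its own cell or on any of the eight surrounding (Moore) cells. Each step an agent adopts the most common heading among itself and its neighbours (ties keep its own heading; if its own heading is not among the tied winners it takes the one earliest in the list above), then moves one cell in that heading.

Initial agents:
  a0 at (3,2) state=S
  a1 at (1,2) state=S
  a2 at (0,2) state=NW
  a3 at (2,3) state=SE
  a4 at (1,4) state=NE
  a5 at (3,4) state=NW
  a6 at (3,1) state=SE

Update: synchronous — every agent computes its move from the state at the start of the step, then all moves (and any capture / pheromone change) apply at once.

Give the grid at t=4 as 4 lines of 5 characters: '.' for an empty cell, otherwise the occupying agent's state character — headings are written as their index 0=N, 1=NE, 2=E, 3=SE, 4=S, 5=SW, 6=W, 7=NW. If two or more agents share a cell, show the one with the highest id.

..4..
.444.
...4.
33...

t=1: a0@(0,3):SE a1@(2,2):S a2@(1,2):S a3@(3,3):S a4@(0,0):NE a5@(2,3):NW a6@(0,2):SE
t=2: a0@(1,4):SE a1@(3,2):S a2@(2,2):S a3@(0,3):S a4@(3,1):NE a5@(3,3):S a6@(1,3):SE
t=3: a0@(2,0):SE a1@(0,2):S a2@(3,2):S a3@(1,3):S a4@(0,1):S a5@(0,3):S a6@(2,4):SE
t=4: a0@(3,1):SE a1@(1,2):S a2@(0,2):S a3@(2,3):S a4@(1,1):S a5@(1,3):S a6@(3,0):SE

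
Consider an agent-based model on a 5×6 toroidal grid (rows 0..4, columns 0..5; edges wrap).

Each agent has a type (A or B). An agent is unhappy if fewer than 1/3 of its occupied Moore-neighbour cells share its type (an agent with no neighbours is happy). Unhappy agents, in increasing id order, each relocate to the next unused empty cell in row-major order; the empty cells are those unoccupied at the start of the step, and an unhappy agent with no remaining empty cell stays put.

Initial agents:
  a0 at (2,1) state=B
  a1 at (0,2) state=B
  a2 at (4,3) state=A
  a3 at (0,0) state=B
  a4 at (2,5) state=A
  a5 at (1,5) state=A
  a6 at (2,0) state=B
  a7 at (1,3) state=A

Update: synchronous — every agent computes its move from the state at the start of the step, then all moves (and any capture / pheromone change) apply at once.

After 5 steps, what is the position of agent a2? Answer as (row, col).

t=1: a0@(2,1):B a1@(0,1):B a2@(0,3):A a3@(0,4):B a4@(2,5):A a5@(1,5):A a6@(2,0):B a7@(0,5):A
t=2: a0@(2,1):B a1@(0,1):B a2@(0,0):A a3@(0,2):B a4@(2,5):A a5@(1,5):A a6@(2,0):B a7@(0,5):A
t=3: (unchanged — steady state)

(0, 0)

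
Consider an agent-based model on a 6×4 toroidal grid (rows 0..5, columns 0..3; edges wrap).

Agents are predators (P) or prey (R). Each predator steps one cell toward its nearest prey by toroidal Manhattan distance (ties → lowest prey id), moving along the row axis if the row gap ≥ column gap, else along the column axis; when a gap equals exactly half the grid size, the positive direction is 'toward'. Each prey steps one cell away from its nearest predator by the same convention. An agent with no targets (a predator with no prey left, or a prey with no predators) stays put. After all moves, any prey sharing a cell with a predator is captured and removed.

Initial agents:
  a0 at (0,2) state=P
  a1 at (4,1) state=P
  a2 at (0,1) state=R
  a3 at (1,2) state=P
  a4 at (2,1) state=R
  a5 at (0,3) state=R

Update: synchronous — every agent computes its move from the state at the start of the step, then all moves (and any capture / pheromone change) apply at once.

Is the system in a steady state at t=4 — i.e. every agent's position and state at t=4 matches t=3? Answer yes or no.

t=1: a0@(0,1):P a1@(5,1):P a2@(0,0):R a3@(0,2):P a4@(1,1):R a5@(0,0):R
t=2: a0@(0,0):P a1@(0,1):P a3@(0,3):P a4@(2,1):R
t=3: a0@(1,0):P a1@(1,1):P a3@(1,3):P a4@(3,1):R
t=4: a0@(2,0):P a1@(2,1):P a3@(2,3):P a4@(4,1):R

no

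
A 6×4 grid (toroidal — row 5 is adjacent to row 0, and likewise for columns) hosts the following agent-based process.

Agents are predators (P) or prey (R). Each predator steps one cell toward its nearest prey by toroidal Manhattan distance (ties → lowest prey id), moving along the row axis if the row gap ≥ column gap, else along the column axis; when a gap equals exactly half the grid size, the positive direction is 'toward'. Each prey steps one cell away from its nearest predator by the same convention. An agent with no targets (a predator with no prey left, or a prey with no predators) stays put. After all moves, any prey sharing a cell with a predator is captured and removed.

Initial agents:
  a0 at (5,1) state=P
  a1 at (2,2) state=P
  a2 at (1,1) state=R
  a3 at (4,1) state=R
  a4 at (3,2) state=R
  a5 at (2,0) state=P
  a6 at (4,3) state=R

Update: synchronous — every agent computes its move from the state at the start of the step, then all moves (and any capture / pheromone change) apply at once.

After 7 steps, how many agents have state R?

t=1: a0@(4,1):P a1@(3,2):P a2@(2,1):R a3@(3,1):R a4@(4,2):R a5@(1,0):P a6@(4,2):R
t=2: a0@(3,1):P a1@(3,1):P a2@(1,1):R a3@(2,1):R a4@(4,3):R a5@(2,0):P a6@(4,3):R
t=3: a0@(2,1):P a1@(2,1):P a2@(0,1):R a3@(1,1):R a4@(4,2):R a5@(2,1):P a6@(4,2):R
t=4: a0@(1,1):P a1@(1,1):P a2@(5,1):R a3@(0,1):R a4@(5,2):R a5@(1,1):P a6@(5,2):R
t=5: a0@(0,1):P a1@(0,1):P a2@(4,1):R a3@(5,1):R a4@(4,2):R a5@(0,1):P a6@(4,2):R
t=6: a0@(5,1):P a1@(5,1):P a2@(3,1):R a3@(4,1):R a4@(3,2):R a5@(5,1):P a6@(3,2):R
t=7: a0@(4,1):P a1@(4,1):P a2@(2,1):R a3@(3,1):R a4@(2,2):R a5@(4,1):P a6@(2,2):R

4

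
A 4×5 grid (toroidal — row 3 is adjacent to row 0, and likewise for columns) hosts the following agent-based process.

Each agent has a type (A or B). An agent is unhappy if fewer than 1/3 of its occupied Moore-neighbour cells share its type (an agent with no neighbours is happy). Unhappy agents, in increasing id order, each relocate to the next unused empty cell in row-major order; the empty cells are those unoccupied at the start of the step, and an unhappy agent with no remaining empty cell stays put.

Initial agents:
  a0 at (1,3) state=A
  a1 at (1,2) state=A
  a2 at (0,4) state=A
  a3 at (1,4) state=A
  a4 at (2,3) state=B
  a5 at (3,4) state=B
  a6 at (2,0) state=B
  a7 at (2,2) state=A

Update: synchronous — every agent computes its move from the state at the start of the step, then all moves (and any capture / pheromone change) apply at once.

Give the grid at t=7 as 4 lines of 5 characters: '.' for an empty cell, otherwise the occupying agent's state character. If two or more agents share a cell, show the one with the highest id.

t=1: a0@(1,3):A a1@(1,2):A a2@(0,4):A a3@(1,4):A a4@(0,0):B a5@(3,4):B a6@(2,0):B a7@(2,2):A
t=2: (unchanged — steady state)

B...A
..AAA
B.A..
....B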